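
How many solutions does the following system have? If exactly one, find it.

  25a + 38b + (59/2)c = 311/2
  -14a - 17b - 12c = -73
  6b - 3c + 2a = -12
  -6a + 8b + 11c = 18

Row-reduce:
R1 ← R1 / (25).
R2 ← R2 + 14·R1.
R3 ← R3 − 2·R1.
R4 ← R4 + 6·R1.
R2 ← R2 / (107/25).
R1 ← R1 − 38/25·R2.
R3 ← R3 − 74/25·R2.
R4 ← R4 − 428/25·R2.
R3 ← R3 / (-908/107).
R1 ← R1 + 91/214·R3.
R2 ← R2 − 113/107·R3.
Row 4 reduces to 0 = -1, a contradiction. The system is inconsistent.

no solution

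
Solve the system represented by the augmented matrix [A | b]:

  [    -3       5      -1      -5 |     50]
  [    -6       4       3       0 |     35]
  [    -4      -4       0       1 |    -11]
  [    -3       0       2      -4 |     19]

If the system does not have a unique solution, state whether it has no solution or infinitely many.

Row-reduce the augmented matrix:
R1 ← R1 / (-3).
R2 ← R2 + 6·R1.
R3 ← R3 + 4·R1.
R4 ← R4 + 3·R1.
R2 ← R2 / (-6).
R1 ← R1 + 5/3·R2.
R3 ← R3 + 32/3·R2.
R4 ← R4 + 5·R2.
R3 ← R3 / (-68/9).
R1 ← R1 + 19/18·R3.
R2 ← R2 + 5/6·R3.
R4 ← R4 + 7/6·R3.
R4 ← R4 / (-785/136).
R1 ← R1 − 41/136·R4.
R2 ← R2 + 75/136·R4.
R3 ← R3 − 91/68·R4.
Reading off the reduced rows gives x_1 = -3, x_2 = 5, x_3 = -1, x_4 = -3.

x_1 = -3, x_2 = 5, x_3 = -1, x_4 = -3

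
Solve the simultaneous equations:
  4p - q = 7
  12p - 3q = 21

Row-reduce:
R1 ← R1 / (4).
R2 ← R2 − 12·R1.
Rank is 1 with 2 unknowns, leaving q free.

infinitely many solutions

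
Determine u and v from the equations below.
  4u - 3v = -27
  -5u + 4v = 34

u = -6, v = 1

Row-reduce the augmented matrix:
R1 ← R1 / (4).
R2 ← R2 + 5·R1.
R2 ← R2 / (1/4).
R1 ← R1 + 3/4·R2.
Reading off the reduced rows gives u = -6, v = 1.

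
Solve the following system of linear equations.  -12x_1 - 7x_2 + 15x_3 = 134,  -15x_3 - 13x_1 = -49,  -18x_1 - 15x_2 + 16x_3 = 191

x_1 = -2, x_2 = -5, x_3 = 5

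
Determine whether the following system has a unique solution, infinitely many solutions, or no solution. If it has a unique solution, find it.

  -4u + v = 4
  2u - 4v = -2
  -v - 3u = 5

Row-reduce:
R1 ← R1 / (-4).
R2 ← R2 − 2·R1.
R3 ← R3 + 3·R1.
R2 ← R2 / (-7/2).
R1 ← R1 + 1/4·R2.
R3 ← R3 + 7/4·R2.
Row 3 reduces to 0 = 2, a contradiction. The system is inconsistent.

no solution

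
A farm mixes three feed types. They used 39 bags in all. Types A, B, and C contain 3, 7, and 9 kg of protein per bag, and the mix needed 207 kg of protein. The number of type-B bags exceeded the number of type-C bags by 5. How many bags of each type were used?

Let a = type-A bags, b = type-B bags, c = type-C bags.
  a + b + c = 39
  3a + 9c + 7b = 207
  b - c = 5
Row-reduce the augmented matrix:
R2 ← R2 − 3·R1.
R2 ← R2 / (4).
R1 ← R1 − 1·R2.
R3 ← R3 − 1·R2.
R3 ← R3 / (-5/2).
R1 ← R1 + 1/2·R3.
R2 ← R2 − 3/2·R3.
Reading off the reduced rows gives a = 20, b = 12, c = 7.

type-A bags: 20, type-B bags: 12, type-C bags: 7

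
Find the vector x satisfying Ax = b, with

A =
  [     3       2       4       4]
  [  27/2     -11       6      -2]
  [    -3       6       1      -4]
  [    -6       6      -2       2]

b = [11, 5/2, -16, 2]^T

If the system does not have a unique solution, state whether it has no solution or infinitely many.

no solution

Row-reduce:
R1 ← R1 / (3).
R2 ← R2 − 27/2·R1.
R3 ← R3 + 3·R1.
R4 ← R4 + 6·R1.
R2 ← R2 / (-20).
R1 ← R1 − 2/3·R2.
R3 ← R3 − 8·R2.
R4 ← R4 − 10·R2.
R3 ← R3 / (1/5).
R1 ← R1 − 14/15·R3.
R2 ← R2 − 3/5·R3.
Row 4 reduces to 0 = 1/2, a contradiction. The system is inconsistent.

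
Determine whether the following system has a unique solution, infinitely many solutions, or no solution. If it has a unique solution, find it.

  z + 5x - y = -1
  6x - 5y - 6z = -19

Row-reduce:
R1 ← R1 / (5).
R2 ← R2 − 6·R1.
R2 ← R2 / (-19/5).
R1 ← R1 + 1/5·R2.
Rank is 2 with 3 unknowns, leaving z free.

infinitely many solutions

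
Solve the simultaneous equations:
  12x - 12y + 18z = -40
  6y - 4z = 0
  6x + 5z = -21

no solution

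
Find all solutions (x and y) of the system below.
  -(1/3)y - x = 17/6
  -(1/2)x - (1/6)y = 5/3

no solution

Row-reduce:
R1 ← R1 / (-1).
R2 ← R2 + 1/2·R1.
Row 2 reduces to 0 = 1/4, a contradiction. The system is inconsistent.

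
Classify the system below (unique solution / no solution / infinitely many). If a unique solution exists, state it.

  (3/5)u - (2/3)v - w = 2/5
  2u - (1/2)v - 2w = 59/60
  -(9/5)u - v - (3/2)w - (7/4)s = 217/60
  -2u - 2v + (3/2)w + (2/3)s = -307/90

Row-reduce the augmented matrix:
R1 ← R1 / (3/5).
R2 ← R2 − 2·R1.
R3 ← R3 + 9/5·R1.
R4 ← R4 + 2·R1.
R2 ← R2 / (31/18).
R1 ← R1 + 10/9·R2.
R3 ← R3 + 3·R2.
R4 ← R4 + 38/9·R2.
R3 ← R3 / (-135/62).
R1 ← R1 + 25/31·R3.
R2 ← R2 − 24/31·R3.
R4 ← R4 − 89/62·R3.
R4 ← R4 / (-263/540).
R1 ← R1 − 35/54·R4.
R2 ← R2 + 28/45·R4.
R3 ← R3 − 217/270·R4.
Reading off the reduced rows gives u = -4/3, v = 3/2, w = -11/5, s = 1/3.

u = -4/3, v = 3/2, w = -11/5, s = 1/3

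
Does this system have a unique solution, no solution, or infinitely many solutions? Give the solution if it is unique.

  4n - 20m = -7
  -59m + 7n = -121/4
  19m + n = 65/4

m = 3/4, n = 2

Row-reduce the augmented matrix:
R1 ← R1 / (-20).
R2 ← R2 + 59·R1.
R3 ← R3 − 19·R1.
R2 ← R2 / (-24/5).
R1 ← R1 + 1/5·R2.
R3 ← R3 − 24/5·R2.
R3 reduces to 0 = 0, so the extra equation is consistent.
Reading off the reduced rows gives m = 3/4, n = 2.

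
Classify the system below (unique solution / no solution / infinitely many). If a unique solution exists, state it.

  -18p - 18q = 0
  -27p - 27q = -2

Row-reduce:
R1 ← R1 / (-18).
R2 ← R2 + 27·R1.
Row 2 reduces to 0 = -2, a contradiction. The system is inconsistent.

no solution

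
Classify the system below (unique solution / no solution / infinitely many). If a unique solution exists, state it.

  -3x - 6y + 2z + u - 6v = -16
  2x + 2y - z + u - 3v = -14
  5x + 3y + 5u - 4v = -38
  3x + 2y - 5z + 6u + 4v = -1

infinitely many solutions

Row-reduce:
R1 ← R1 / (-3).
R2 ← R2 − 2·R1.
R3 ← R3 − 5·R1.
R4 ← R4 − 3·R1.
R2 ← R2 / (-2).
R1 ← R1 − 2·R2.
R3 ← R3 + 7·R2.
R4 ← R4 + 4·R2.
R3 ← R3 / (13/6).
R1 ← R1 + 1/3·R3.
R2 ← R2 + 1/6·R3.
R4 ← R4 + 11/3·R3.
R4 ← R4 / (66/13).
R1 ← R1 − 19/13·R4.
R2 ← R2 + 10/13·R4.
R3 ← R3 − 5/13·R4.
Rank is 4 with 5 unknowns, leaving v free.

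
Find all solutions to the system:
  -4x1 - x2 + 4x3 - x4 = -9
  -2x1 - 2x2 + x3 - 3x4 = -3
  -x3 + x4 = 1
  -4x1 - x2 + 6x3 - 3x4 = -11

infinitely many solutions

Row-reduce:
R1 ← R1 / (-4).
R2 ← R2 + 2·R1.
R4 ← R4 + 4·R1.
R2 ← R2 / (-3/2).
R1 ← R1 − 1/4·R2.
R3 ← R3 / (-1).
R1 ← R1 + 7/6·R3.
R2 ← R2 − 2/3·R3.
R4 ← R4 − 2·R3.
Rank is 3 with 4 unknowns, leaving x4 free.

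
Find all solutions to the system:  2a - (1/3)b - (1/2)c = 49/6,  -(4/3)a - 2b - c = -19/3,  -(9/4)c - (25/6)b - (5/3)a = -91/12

no solution

Row-reduce:
R1 ← R1 / (2).
R2 ← R2 + 4/3·R1.
R3 ← R3 + 5/3·R1.
R2 ← R2 / (-20/9).
R1 ← R1 + 1/6·R2.
R3 ← R3 + 40/9·R2.
Row 3 reduces to 0 = 1, a contradiction. The system is inconsistent.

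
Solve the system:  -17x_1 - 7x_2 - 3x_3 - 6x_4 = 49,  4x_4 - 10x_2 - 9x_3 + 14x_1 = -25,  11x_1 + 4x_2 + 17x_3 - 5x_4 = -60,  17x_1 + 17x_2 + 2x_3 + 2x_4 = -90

Row-reduce the augmented matrix:
R1 ← R1 / (-17).
R2 ← R2 − 14·R1.
R3 ← R3 − 11·R1.
R4 ← R4 − 17·R1.
R2 ← R2 / (-268/17).
R1 ← R1 − 7/17·R2.
R3 ← R3 + 9/17·R2.
R4 ← R4 − 10·R2.
R3 ← R3 / (4139/268).
R1 ← R1 + 33/268·R3.
R2 ← R2 − 195/268·R3.
R4 ← R4 + 1109/134·R3.
R4 ← R4 / (-38658/4139).
R1 ← R1 − 1067/4139·R4.
R2 ← R2 − 1973/4139·R4.
R3 ← R3 + 2372/4139·R4.
Reading off the reduced rows gives x_1 = -4, x_2 = -2, x_3 = 1, x_4 = 5.

x_1 = -4, x_2 = -2, x_3 = 1, x_4 = 5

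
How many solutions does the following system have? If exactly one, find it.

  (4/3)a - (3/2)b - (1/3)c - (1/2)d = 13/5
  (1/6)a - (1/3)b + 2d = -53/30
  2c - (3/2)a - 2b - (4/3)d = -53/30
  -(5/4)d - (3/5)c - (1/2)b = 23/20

a = 9/5, b = 1/5, c = 0, d = -1

Row-reduce the augmented matrix:
R1 ← R1 / (4/3).
R2 ← R2 − 1/6·R1.
R3 ← R3 + 3/2·R1.
R2 ← R2 / (-7/48).
R1 ← R1 + 9/8·R2.
R3 ← R3 + 59/16·R2.
R4 ← R4 + 1/2·R2.
R3 ← R3 / (4/7).
R1 ← R1 + 4/7·R3.
R2 ← R2 + 2/7·R3.
R4 ← R4 + 26/35·R3.
R4 ← R4 / (-943/12).
R1 ← R1 + 211/3·R4.
R2 ← R2 + 247/6·R4.
R3 ← R3 + 1135/12·R4.
Reading off the reduced rows gives a = 9/5, b = 1/5, c = 0, d = -1.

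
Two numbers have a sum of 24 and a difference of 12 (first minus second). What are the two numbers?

first number: 18, second number: 6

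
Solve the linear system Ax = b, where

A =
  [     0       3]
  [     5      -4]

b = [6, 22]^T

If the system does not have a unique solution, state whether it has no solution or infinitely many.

Row-reduce the augmented matrix:
Swap R1 and R2.
R1 ← R1 / (5).
R2 ← R2 / (3).
R1 ← R1 + 4/5·R2.
Reading off the reduced rows gives x_1 = 6, x_2 = 2.

x_1 = 6, x_2 = 2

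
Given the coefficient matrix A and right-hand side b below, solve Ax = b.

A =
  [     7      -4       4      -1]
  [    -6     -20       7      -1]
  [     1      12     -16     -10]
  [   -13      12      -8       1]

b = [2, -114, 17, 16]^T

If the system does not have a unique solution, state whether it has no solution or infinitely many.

x_1 = 3, x_2 = 5, x_3 = 1, x_4 = 3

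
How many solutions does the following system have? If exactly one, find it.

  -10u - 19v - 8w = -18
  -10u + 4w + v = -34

Row-reduce:
R1 ← R1 / (-10).
R2 ← R2 + 10·R1.
R2 ← R2 / (20).
R1 ← R1 − 19/10·R2.
Rank is 2 with 3 unknowns, leaving w free.

infinitely many solutions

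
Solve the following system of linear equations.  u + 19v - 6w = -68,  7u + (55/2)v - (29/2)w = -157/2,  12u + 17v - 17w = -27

no solution

Row-reduce:
R2 ← R2 − 7·R1.
R3 ← R3 − 12·R1.
R2 ← R2 / (-211/2).
R1 ← R1 − 19·R2.
R3 ← R3 + 211·R2.
Row 3 reduces to 0 = -6, a contradiction. The system is inconsistent.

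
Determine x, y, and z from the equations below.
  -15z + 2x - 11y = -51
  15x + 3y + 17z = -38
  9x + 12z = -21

Row-reduce the augmented matrix:
R1 ← R1 / (2).
R2 ← R2 − 15·R1.
R3 ← R3 − 9·R1.
R2 ← R2 / (171/2).
R1 ← R1 + 11/2·R2.
R3 ← R3 − 99/2·R2.
R3 ← R3 / (86/19).
R1 ← R1 − 142/171·R3.
R2 ← R2 − 259/171·R3.
Reading off the reduced rows gives x = -5, y = 1, z = 2.

x = -5, y = 1, z = 2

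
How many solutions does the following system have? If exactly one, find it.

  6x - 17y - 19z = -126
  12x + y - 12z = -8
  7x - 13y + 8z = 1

Row-reduce the augmented matrix:
R1 ← R1 / (6).
R2 ← R2 − 12·R1.
R3 ← R3 − 7·R1.
R2 ← R2 / (35).
R1 ← R1 + 17/6·R2.
R3 ← R3 − 41/6·R2.
R3 ← R3 / (5269/210).
R1 ← R1 + 223/210·R3.
R2 ← R2 − 26/35·R3.
Reading off the reduced rows gives x = 3, y = 4, z = 4.

x = 3, y = 4, z = 4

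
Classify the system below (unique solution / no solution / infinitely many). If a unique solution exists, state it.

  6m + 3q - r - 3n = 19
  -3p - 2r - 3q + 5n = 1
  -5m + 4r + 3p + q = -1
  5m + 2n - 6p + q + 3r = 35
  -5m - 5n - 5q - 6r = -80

Row-reduce the augmented matrix:
R1 ← R1 / (6).
R3 ← R3 + 5·R1.
R4 ← R4 − 5·R1.
R5 ← R5 + 5·R1.
R2 ← R2 / (5).
R1 ← R1 + 1/2·R2.
R3 ← R3 + 5/2·R2.
R4 ← R4 − 9/2·R2.
R5 ← R5 + 15/2·R2.
R3 ← R3 / (3/2).
R1 ← R1 + 3/10·R3.
R2 ← R2 + 3/5·R3.
R4 ← R4 + 33/10·R3.
R5 ← R5 + 9/2·R3.
R4 ← R4 / (28/5).
R1 ← R1 − 3/5·R4.
R2 ← R2 − 1/5·R4.
R3 ← R3 − 4/3·R4.
R5 ← R5 + 1·R4.
R5 ← R5 / (-31/21).
R1 ← R1 + 22/21·R5.
R2 ← R2 − 2/21·R5.
R3 ← R3 + 65/63·R5.
R4 ← R4 − 13/7·R5.
Reading off the reduced rows gives m = 6, n = 4, p = 3, q = 0, r = 5.

m = 6, n = 4, p = 3, q = 0, r = 5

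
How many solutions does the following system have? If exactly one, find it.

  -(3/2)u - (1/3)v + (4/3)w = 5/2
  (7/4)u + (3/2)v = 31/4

infinitely many solutions

Row-reduce:
R1 ← R1 / (-3/2).
R2 ← R2 − 7/4·R1.
R2 ← R2 / (10/9).
R1 ← R1 − 2/9·R2.
Rank is 2 with 3 unknowns, leaving w free.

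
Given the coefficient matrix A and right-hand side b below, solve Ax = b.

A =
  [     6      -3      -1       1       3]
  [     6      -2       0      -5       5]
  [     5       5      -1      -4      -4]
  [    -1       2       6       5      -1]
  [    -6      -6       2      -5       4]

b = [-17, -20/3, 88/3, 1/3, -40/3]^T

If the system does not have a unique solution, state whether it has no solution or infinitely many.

Row-reduce the augmented matrix:
R1 ← R1 / (6).
R2 ← R2 − 6·R1.
R3 ← R3 − 5·R1.
R4 ← R4 + 1·R1.
R5 ← R5 + 6·R1.
R1 ← R1 + 1/2·R2.
R3 ← R3 − 15/2·R2.
R4 ← R4 − 3/2·R2.
R5 ← R5 + 9·R2.
R3 ← R3 / (-23/3).
R1 ← R1 − 1/3·R3.
R2 ← R2 − 1·R3.
R4 ← R4 − 13/3·R3.
R5 ← R5 − 10·R3.
R4 ← R4 / (848/23).
R1 ← R1 + 25/23·R4.
R2 ← R2 + 35/46·R4.
R3 ← R3 + 241/46·R4.
R5 ← R5 + 129/23·R4.
R5 ← R5 / (-575/106).
R1 ← R1 − 11/106·R5.
R2 ← R2 + 239/212·R5.
R3 ← R3 − 123/212·R5.
R4 ← R4 + 45/106·R5.
Reading off the reduced rows gives x_1 = 0, x_2 = 5/2, x_3 = 1/2, x_4 = -2, x_5 = -7/3.

x_1 = 0, x_2 = 5/2, x_3 = 1/2, x_4 = -2, x_5 = -7/3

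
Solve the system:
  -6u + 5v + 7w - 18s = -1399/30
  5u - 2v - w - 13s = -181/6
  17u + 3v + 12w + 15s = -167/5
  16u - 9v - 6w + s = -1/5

Row-reduce the augmented matrix:
R1 ← R1 / (-6).
R2 ← R2 − 5·R1.
R3 ← R3 − 17·R1.
R4 ← R4 − 16·R1.
R2 ← R2 / (13/6).
R1 ← R1 + 5/6·R2.
R3 ← R3 − 103/6·R2.
R4 ← R4 − 13/3·R2.
R3 ← R3 / (-84/13).
R1 ← R1 − 9/13·R3.
R2 ← R2 − 29/13·R3.
R4 ← R4 − 3·R3.
R4 ← R4 / (667/7).
R1 ← R1 − 85/7·R4.
R2 ← R2 − 1076/21·R4.
R3 ← R3 + 604/21·R4.
Reading off the reduced rows gives u = -11/5, v = -8/3, w = -3/2, s = 2.

u = -11/5, v = -8/3, w = -3/2, s = 2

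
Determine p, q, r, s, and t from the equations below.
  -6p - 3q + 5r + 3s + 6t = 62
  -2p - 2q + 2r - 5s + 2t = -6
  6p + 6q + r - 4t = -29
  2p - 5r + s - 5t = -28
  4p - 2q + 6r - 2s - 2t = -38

Row-reduce the augmented matrix:
R1 ← R1 / (-6).
R2 ← R2 + 2·R1.
R3 ← R3 − 6·R1.
R4 ← R4 − 2·R1.
R5 ← R5 − 4·R1.
R2 ← R2 / (-1).
R1 ← R1 − 1/2·R2.
R3 ← R3 − 3·R2.
R4 ← R4 + 1·R2.
R5 ← R5 + 4·R2.
R3 ← R3 / (7).
R1 ← R1 + 2/3·R3.
R2 ← R2 + 1/3·R3.
R4 ← R4 + 11/3·R3.
R5 ← R5 − 8·R3.
R4 ← R4 / (1/7).
R1 ← R1 + 69/14·R4.
R2 ← R2 − 37/7·R4.
R3 ← R3 + 15/7·R4.
R5 ← R5 − 288/7·R4.
R5 ← R5 / (562).
R1 ← R1 + 409/6·R5.
R2 ← R2 − 217/3·R5.
R3 ← R3 + 29·R5.
R4 ← R4 + 41/3·R5.
Reading off the reduced rows gives p = -6, q = 3, r = 1, s = 4, t = 3.

p = -6, q = 3, r = 1, s = 4, t = 3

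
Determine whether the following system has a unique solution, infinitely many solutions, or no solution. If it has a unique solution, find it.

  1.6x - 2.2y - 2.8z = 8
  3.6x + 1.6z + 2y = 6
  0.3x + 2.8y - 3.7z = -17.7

x = 3, y = -4, z = 2

Row-reduce the augmented matrix:
R1 ← R1 / (8/5).
R2 ← R2 − 18/5·R1.
R3 ← R3 − 3/10·R1.
R2 ← R2 / (139/20).
R1 ← R1 + 11/8·R2.
R3 ← R3 − 257/80·R2.
R3 ← R3 / (-9489/1390).
R1 ← R1 + 26/139·R3.
R2 ← R2 − 158/139·R3.
Reading off the reduced rows gives x = 3, y = -4, z = 2.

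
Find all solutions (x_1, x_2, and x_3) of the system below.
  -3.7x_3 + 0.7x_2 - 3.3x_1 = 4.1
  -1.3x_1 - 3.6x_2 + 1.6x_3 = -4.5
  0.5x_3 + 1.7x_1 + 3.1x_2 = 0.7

Row-reduce the augmented matrix:
R1 ← R1 / (-33/10).
R2 ← R2 + 13/10·R1.
R3 ← R3 − 17/10·R1.
R2 ← R2 / (-1279/330).
R1 ← R1 + 7/33·R2.
R3 ← R3 − 571/165·R2.
R3 ← R3 / (8467/6395).
R1 ← R1 − 1220/1279·R3.
R2 ← R2 + 1009/1279·R3.
Reading off the reduced rows gives x_1 = 1, x_2 = 0, x_3 = -2.

x_1 = 1, x_2 = 0, x_3 = -2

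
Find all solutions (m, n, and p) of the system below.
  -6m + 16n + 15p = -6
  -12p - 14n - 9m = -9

infinitely many solutions

Row-reduce:
R1 ← R1 / (-6).
R2 ← R2 + 9·R1.
R2 ← R2 / (-38).
R1 ← R1 + 8/3·R2.
Rank is 2 with 3 unknowns, leaving p free.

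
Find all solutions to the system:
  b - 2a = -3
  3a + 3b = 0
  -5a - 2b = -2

Row-reduce:
R1 ← R1 / (-2).
R2 ← R2 − 3·R1.
R3 ← R3 + 5·R1.
R2 ← R2 / (9/2).
R1 ← R1 + 1/2·R2.
R3 ← R3 + 9/2·R2.
Row 3 reduces to 0 = 1, a contradiction. The system is inconsistent.

no solution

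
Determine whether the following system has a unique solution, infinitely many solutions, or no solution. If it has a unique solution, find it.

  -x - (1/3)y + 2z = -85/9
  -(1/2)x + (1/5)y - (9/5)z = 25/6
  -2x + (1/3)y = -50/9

x = 3, y = 4/3, z = -3

Row-reduce the augmented matrix:
R1 ← R1 / (-1).
R2 ← R2 + 1/2·R1.
R3 ← R3 + 2·R1.
R2 ← R2 / (11/30).
R1 ← R1 − 1/3·R2.
R3 ← R3 − 1·R2.
R3 ← R3 / (40/11).
R1 ← R1 − 6/11·R3.
R2 ← R2 + 84/11·R3.
Reading off the reduced rows gives x = 3, y = 4/3, z = -3.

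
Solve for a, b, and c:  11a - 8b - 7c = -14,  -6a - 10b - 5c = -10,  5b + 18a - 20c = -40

Row-reduce the augmented matrix:
R1 ← R1 / (11).
R2 ← R2 + 6·R1.
R3 ← R3 − 18·R1.
R2 ← R2 / (-158/11).
R1 ← R1 + 8/11·R2.
R3 ← R3 − 199/11·R2.
R3 ← R3 / (-3105/158).
R1 ← R1 + 15/79·R3.
R2 ← R2 − 97/158·R3.
Reading off the reduced rows gives a = 0, b = 0, c = 2.

a = 0, b = 0, c = 2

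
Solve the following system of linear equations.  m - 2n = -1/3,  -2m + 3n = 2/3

From equation 1: m = -1/3 + 2·n.
Substitute into equation 2 and solve: n = 0.
Then m = -1/3.

m = -1/3, n = 0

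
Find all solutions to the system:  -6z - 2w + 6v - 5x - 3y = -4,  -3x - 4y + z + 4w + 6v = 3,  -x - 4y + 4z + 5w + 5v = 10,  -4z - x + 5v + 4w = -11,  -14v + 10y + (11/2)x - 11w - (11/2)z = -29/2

infinitely many solutions

Row-reduce:
R1 ← R1 / (-5).
R2 ← R2 + 3·R1.
R3 ← R3 + 1·R1.
R4 ← R4 + 1·R1.
R5 ← R5 − 11/2·R1.
R2 ← R2 / (-11/5).
R1 ← R1 − 3/5·R2.
R3 ← R3 + 17/5·R2.
R4 ← R4 − 3/5·R2.
R5 ← R5 − 67/10·R2.
R3 ← R3 / (-21/11).
R1 ← R1 − 27/11·R3.
R2 ← R2 + 23/11·R3.
R4 ← R4 + 17/11·R3.
R5 ← R5 − 21/11·R3.
R4 ← R4 / (167/21).
R1 ← R1 + 11/7·R4.
R2 ← R2 − 11/21·R4.
R3 ← R3 − 29/21·R4.
Rank is 4 with 5 unknowns, leaving v free.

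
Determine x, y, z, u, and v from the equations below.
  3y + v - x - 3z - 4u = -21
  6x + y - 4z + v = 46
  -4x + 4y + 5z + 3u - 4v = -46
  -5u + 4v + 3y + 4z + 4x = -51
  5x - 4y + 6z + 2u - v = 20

Row-reduce the augmented matrix:
R1 ← R1 / (-1).
R2 ← R2 − 6·R1.
R3 ← R3 + 4·R1.
R4 ← R4 − 4·R1.
R5 ← R5 − 5·R1.
R2 ← R2 / (19).
R1 ← R1 + 3·R2.
R3 ← R3 + 8·R2.
R4 ← R4 − 15·R2.
R5 ← R5 − 11·R2.
R3 ← R3 / (147/19).
R1 ← R1 + 9/19·R3.
R2 ← R2 + 22/19·R3.
R4 ← R4 − 178/19·R3.
R5 ← R5 − 71/19·R3.
R4 ← R4 / (-1885/147).
R1 ← R1 − 37/49·R4.
R2 ← R2 − 10/147·R4.
R3 ← R3 − 169/147·R4.
R5 ← R5 + 1235/147·R4.
R5 ← R5 / (-94/29).
R1 ← R1 − 569/1885·R5.
R2 ← R2 + 129/377·R5.
R3 ← R3 − 17/145·R5.
R4 ← R4 + 1263/1885·R5.
Reading off the reduced rows gives x = 5, y = -5, z = -6, u = 4, v = -3.

x = 5, y = -5, z = -6, u = 4, v = -3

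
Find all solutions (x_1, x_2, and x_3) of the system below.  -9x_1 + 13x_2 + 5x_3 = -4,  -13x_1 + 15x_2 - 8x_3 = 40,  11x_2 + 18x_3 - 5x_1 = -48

Row-reduce:
R1 ← R1 / (-9).
R2 ← R2 + 13·R1.
R3 ← R3 + 5·R1.
R2 ← R2 / (-34/9).
R1 ← R1 + 13/9·R2.
R3 ← R3 − 34/9·R2.
Rank is 2 with 3 unknowns, leaving x_3 free.

infinitely many solutions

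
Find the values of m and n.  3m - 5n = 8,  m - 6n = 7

Row-reduce the augmented matrix:
R1 ← R1 / (3).
R2 ← R2 − 1·R1.
R2 ← R2 / (-13/3).
R1 ← R1 + 5/3·R2.
Reading off the reduced rows gives m = 1, n = -1.

m = 1, n = -1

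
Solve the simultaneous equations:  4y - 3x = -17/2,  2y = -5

x = -1/2, y = -5/2

Row-reduce the augmented matrix:
R1 ← R1 / (-3).
R2 ← R2 / (2).
R1 ← R1 + 4/3·R2.
Reading off the reduced rows gives x = -1/2, y = -5/2.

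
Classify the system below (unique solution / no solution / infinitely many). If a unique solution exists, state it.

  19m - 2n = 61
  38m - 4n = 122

infinitely many solutions

Row-reduce:
R1 ← R1 / (19).
R2 ← R2 − 38·R1.
Rank is 1 with 2 unknowns, leaving n free.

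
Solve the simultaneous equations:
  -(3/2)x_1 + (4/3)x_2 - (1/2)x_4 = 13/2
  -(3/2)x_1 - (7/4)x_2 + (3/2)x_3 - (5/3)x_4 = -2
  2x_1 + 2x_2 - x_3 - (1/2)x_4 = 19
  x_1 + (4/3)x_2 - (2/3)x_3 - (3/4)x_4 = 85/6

x_1 = 3, x_2 = 6, x_3 = 2, x_4 = -6

Row-reduce the augmented matrix:
R1 ← R1 / (-3/2).
R2 ← R2 + 3/2·R1.
R3 ← R3 − 2·R1.
R4 ← R4 − 1·R1.
R2 ← R2 / (-37/12).
R1 ← R1 + 8/9·R2.
R3 ← R3 − 34/9·R2.
R4 ← R4 − 20/9·R2.
R3 ← R3 / (31/37).
R1 ← R1 + 16/37·R3.
R2 ← R2 + 18/37·R3.
R4 ← R4 − 46/111·R3.
R4 ← R4 / (-2143/3348).
R1 ← R1 + 187/279·R4.
R2 ← R2 + 35/31·R4.
R3 ← R3 + 1729/558·R4.
Reading off the reduced rows gives x_1 = 3, x_2 = 6, x_3 = 2, x_4 = -6.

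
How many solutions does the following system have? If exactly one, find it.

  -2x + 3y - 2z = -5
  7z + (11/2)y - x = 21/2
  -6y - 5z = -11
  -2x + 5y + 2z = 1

Row-reduce:
R1 ← R1 / (-2).
R2 ← R2 + 1·R1.
R4 ← R4 + 2·R1.
R2 ← R2 / (4).
R1 ← R1 + 3/2·R2.
R3 ← R3 + 6·R2.
R4 ← R4 − 2·R2.
R3 ← R3 / (7).
R1 ← R1 − 4·R3.
R2 ← R2 − 2·R3.
Row 4 reduces to 0 = -1/2, a contradiction. The system is inconsistent.

no solution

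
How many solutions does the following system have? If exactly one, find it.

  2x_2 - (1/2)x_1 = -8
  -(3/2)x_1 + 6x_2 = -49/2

no solution

Row-reduce:
R1 ← R1 / (-1/2).
R2 ← R2 + 3/2·R1.
Row 2 reduces to 0 = -1/2, a contradiction. The system is inconsistent.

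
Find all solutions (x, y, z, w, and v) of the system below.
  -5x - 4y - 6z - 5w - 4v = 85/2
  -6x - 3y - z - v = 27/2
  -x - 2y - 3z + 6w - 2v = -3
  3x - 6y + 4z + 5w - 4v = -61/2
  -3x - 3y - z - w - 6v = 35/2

Row-reduce the augmented matrix:
R1 ← R1 / (-5).
R2 ← R2 + 6·R1.
R3 ← R3 + 1·R1.
R4 ← R4 − 3·R1.
R5 ← R5 + 3·R1.
R2 ← R2 / (9/5).
R1 ← R1 − 4/5·R2.
R3 ← R3 + 6/5·R2.
R4 ← R4 + 42/5·R2.
R5 ← R5 + 3/5·R2.
R3 ← R3 / (7/3).
R1 ← R1 + 14/9·R3.
R2 ← R2 − 31/9·R3.
R4 ← R4 − 88/3·R3.
R5 ← R5 − 14/3·R3.
R4 ← R4 / (-758/7).
R1 ← R1 − 17/3·R4.
R2 ← R2 + 271/21·R4.
R3 ← R3 − 33/7·R4.
R5 ← R5 + 18·R4.
R5 ← R5 / (-1553/379).
R1 ← R1 + 323/1137·R5.
R2 ← R2 − 898/1137·R5.
R3 ← R3 − 127/379·R5.
R4 ← R4 − 19/379·R5.
Reading off the reduced rows gives x = -2, y = 1, z = -3, w = -5/2, v = -3/2.

x = -2, y = 1, z = -3, w = -5/2, v = -3/2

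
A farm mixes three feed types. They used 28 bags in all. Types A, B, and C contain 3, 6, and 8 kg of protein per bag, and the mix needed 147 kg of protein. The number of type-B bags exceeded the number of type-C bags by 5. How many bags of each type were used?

Let a = type-A bags, b = type-B bags, c = type-C bags.
  c + b + a = 28
  3a + 6b + 8c = 147
  b - c = 5
Row-reduce the augmented matrix:
R2 ← R2 − 3·R1.
R2 ← R2 / (3).
R1 ← R1 − 1·R2.
R3 ← R3 − 1·R2.
R3 ← R3 / (-8/3).
R1 ← R1 + 2/3·R3.
R2 ← R2 − 5/3·R3.
Reading off the reduced rows gives a = 11, b = 11, c = 6.

type-A bags: 11, type-B bags: 11, type-C bags: 6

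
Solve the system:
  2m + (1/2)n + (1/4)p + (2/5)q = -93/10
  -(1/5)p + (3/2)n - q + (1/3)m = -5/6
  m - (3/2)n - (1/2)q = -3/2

infinitely many solutions

Row-reduce:
R1 ← R1 / (2).
R2 ← R2 − 1/3·R1.
R3 ← R3 − 1·R1.
R2 ← R2 / (17/12).
R1 ← R1 − 1/4·R2.
R3 ← R3 + 7/4·R2.
R3 ← R3 / (-36/85).
R1 ← R1 − 57/340·R3.
R2 ← R2 + 29/170·R3.
Rank is 3 with 4 unknowns, leaving q free.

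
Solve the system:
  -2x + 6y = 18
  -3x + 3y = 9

x = 0, y = 3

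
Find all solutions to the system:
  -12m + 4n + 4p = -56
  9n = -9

infinitely many solutions

Row-reduce:
R1 ← R1 / (-12).
R2 ← R2 / (9).
R1 ← R1 + 1/3·R2.
Rank is 2 with 3 unknowns, leaving p free.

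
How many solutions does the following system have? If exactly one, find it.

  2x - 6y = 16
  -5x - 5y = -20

x = 5, y = -1

Row-reduce the augmented matrix:
R1 ← R1 / (2).
R2 ← R2 + 5·R1.
R2 ← R2 / (-20).
R1 ← R1 + 3·R2.
Reading off the reduced rows gives x = 5, y = -1.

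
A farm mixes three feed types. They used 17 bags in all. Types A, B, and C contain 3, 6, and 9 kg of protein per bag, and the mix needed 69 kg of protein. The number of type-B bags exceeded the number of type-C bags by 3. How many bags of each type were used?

type-A bags: 12, type-B bags: 4, type-C bags: 1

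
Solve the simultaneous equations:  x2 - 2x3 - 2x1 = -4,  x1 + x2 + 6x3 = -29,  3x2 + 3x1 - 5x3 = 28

x1 = 5, x2 = -4, x3 = -5

Row-reduce the augmented matrix:
R1 ← R1 / (-2).
R2 ← R2 − 1·R1.
R3 ← R3 − 3·R1.
R2 ← R2 / (3/2).
R1 ← R1 + 1/2·R2.
R3 ← R3 − 9/2·R2.
R3 ← R3 / (-23).
R1 ← R1 − 8/3·R3.
R2 ← R2 − 10/3·R3.
Reading off the reduced rows gives x1 = 5, x2 = -4, x3 = -5.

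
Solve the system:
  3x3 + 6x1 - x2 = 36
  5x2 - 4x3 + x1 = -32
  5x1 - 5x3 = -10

x1 = 3, x2 = -3, x3 = 5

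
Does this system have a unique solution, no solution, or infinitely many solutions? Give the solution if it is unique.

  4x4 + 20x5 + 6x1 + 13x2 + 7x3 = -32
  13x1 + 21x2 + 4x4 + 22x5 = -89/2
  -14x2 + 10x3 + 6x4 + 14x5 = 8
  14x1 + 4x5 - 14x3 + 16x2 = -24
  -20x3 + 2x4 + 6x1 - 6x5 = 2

no solution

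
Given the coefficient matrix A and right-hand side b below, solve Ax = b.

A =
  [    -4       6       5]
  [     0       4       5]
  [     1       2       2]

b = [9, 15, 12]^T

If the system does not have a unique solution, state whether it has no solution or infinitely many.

x_1 = 4, x_2 = 5, x_3 = -1

Row-reduce the augmented matrix:
R1 ← R1 / (-4).
R3 ← R3 − 1·R1.
R2 ← R2 / (4).
R1 ← R1 + 3/2·R2.
R3 ← R3 − 7/2·R2.
R3 ← R3 / (-9/8).
R1 ← R1 − 5/8·R3.
R2 ← R2 − 5/4·R3.
Reading off the reduced rows gives x_1 = 4, x_2 = 5, x_3 = -1.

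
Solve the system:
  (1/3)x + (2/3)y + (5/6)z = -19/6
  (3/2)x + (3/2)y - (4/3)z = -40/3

Row-reduce:
R1 ← R1 / (1/3).
R2 ← R2 − 3/2·R1.
R2 ← R2 / (-3/2).
R1 ← R1 − 2·R2.
Rank is 2 with 3 unknowns, leaving z free.

infinitely many solutions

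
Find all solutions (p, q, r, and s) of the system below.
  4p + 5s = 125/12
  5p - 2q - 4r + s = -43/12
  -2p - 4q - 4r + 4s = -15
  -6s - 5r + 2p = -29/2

p = 5/3, q = 1, r = 8/3, s = 3/4

Row-reduce the augmented matrix:
R1 ← R1 / (4).
R2 ← R2 − 5·R1.
R3 ← R3 + 2·R1.
R4 ← R4 − 2·R1.
R2 ← R2 / (-2).
R3 ← R3 + 4·R2.
R3 ← R3 / (4).
R2 ← R2 − 2·R3.
R4 ← R4 + 5·R3.
R4 ← R4 / (51/4).
R1 ← R1 − 5/4·R4.
R2 ← R2 + 47/8·R4.
R3 ← R3 − 17/4·R4.
Reading off the reduced rows gives p = 5/3, q = 1, r = 8/3, s = 3/4.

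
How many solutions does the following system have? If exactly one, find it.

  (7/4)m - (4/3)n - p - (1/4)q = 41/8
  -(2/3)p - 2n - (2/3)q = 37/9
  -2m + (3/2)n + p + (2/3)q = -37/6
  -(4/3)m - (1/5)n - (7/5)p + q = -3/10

m = 1, n = -1, p = -5/3, q = -3/2

Row-reduce the augmented matrix:
R1 ← R1 / (7/4).
R3 ← R3 + 2·R1.
R4 ← R4 + 4/3·R1.
R2 ← R2 / (-2).
R1 ← R1 + 16/21·R2.
R3 ← R3 + 1/42·R2.
R4 ← R4 + 383/315·R2.
R3 ← R3 / (-17/126).
R1 ← R1 + 20/63·R3.
R2 ← R2 − 1/3·R3.
R4 ← R4 + 332/189·R3.
R4 ← R4 / (-2944/765).
R1 ← R1 + 41/51·R4.
R2 ← R2 − 22/17·R4.
R3 ← R3 + 49/17·R4.
Reading off the reduced rows gives m = 1, n = -1, p = -5/3, q = -3/2.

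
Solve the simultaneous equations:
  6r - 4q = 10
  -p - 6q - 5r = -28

Row-reduce:
Swap R1 and R2.
R1 ← R1 / (-1).
R2 ← R2 / (-4).
R1 ← R1 − 6·R2.
Rank is 2 with 3 unknowns, leaving r free.

infinitely many solutions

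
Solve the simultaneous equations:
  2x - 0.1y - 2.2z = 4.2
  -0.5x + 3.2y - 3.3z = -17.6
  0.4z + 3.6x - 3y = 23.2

Row-reduce the augmented matrix:
R1 ← R1 / (2).
R2 ← R2 + 1/2·R1.
R3 ← R3 − 18/5·R1.
R2 ← R2 / (127/40).
R1 ← R1 + 1/20·R2.
R3 ← R3 + 141/50·R2.
R3 ← R3 / (2986/3175).
R1 ← R1 + 737/635·R3.
R2 ← R2 + 154/127·R3.
Reading off the reduced rows gives x = 3, y = -4, z = 1.

x = 3, y = -4, z = 1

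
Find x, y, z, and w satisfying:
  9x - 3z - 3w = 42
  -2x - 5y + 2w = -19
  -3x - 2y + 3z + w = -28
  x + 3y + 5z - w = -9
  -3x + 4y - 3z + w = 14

Row-reduce the augmented matrix:
R1 ← R1 / (9).
R2 ← R2 + 2·R1.
R3 ← R3 + 3·R1.
R4 ← R4 − 1·R1.
R5 ← R5 + 3·R1.
R2 ← R2 / (-5).
R3 ← R3 + 2·R2.
R4 ← R4 − 3·R2.
R5 ← R5 − 4·R2.
R3 ← R3 / (34/15).
R1 ← R1 + 1/3·R3.
R2 ← R2 − 2/15·R3.
R4 ← R4 − 74/15·R3.
R5 ← R5 + 68/15·R3.
R4 ← R4 / (22/17).
R1 ← R1 + 7/17·R4.
R2 ← R2 + 4/17·R4.
R3 ← R3 + 4/17·R4.
R5 reduces to 0 = 0, so the extra equation is consistent.
Reading off the reduced rows gives x = 4, y = 3, z = -4, w = 2.

x = 4, y = 3, z = -4, w = 2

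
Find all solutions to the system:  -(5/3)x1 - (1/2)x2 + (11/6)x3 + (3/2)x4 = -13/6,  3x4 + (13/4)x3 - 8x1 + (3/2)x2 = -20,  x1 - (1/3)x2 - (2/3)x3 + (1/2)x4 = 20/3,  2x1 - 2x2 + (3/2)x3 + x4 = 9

infinitely many solutions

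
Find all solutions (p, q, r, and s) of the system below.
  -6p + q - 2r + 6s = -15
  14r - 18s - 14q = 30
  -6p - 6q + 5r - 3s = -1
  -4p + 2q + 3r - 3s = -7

Row-reduce:
R1 ← R1 / (-6).
R3 ← R3 + 6·R1.
R4 ← R4 + 4·R1.
R2 ← R2 / (-14).
R1 ← R1 + 1/6·R2.
R3 ← R3 + 7·R2.
R4 ← R4 − 4/3·R2.
Swap R3 and R4.
R3 ← R3 / (17/3).
R1 ← R1 − 1/6·R3.
R2 ← R2 + 1·R3.
Row 4 reduces to 0 = -1, a contradiction. The system is inconsistent.

no solution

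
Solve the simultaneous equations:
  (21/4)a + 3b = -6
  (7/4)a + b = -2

infinitely many solutions

Row-reduce:
R1 ← R1 / (21/4).
R2 ← R2 − 7/4·R1.
Rank is 1 with 2 unknowns, leaving b free.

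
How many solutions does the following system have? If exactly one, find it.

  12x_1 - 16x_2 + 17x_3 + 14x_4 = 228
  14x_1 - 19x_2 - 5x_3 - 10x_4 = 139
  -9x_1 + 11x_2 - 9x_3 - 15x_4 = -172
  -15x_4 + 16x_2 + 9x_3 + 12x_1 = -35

x_1 = 6, x_2 = -5, x_3 = 2, x_4 = 3

Row-reduce the augmented matrix:
R1 ← R1 / (12).
R2 ← R2 − 14·R1.
R3 ← R3 + 9·R1.
R4 ← R4 − 12·R1.
R2 ← R2 / (-1/3).
R1 ← R1 + 4/3·R2.
R3 ← R3 + 1·R2.
R4 ← R4 − 32·R2.
R3 ← R3 / (313/4).
R1 ← R1 − 403/4·R3.
R2 ← R2 − 149/2·R3.
R4 ← R4 + 2392·R3.
R4 ← R4 / (-87525/313).
R1 ← R1 − 3311/313·R4.
R2 ← R2 − 2526/313·R4.
R3 ← R3 − 298/313·R4.
Reading off the reduced rows gives x_1 = 6, x_2 = -5, x_3 = 2, x_4 = 3.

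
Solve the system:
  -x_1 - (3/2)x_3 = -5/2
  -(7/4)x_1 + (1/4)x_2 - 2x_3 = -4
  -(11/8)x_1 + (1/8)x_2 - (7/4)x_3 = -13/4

infinitely many solutions

Row-reduce:
R1 ← R1 / (-1).
R2 ← R2 + 7/4·R1.
R3 ← R3 + 11/8·R1.
R2 ← R2 / (1/4).
R3 ← R3 − 1/8·R2.
Rank is 2 with 3 unknowns, leaving x_3 free.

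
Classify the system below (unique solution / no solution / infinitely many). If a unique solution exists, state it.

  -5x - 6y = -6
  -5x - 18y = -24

Row-reduce the augmented matrix:
R1 ← R1 / (-5).
R2 ← R2 + 5·R1.
R2 ← R2 / (-12).
R1 ← R1 − 6/5·R2.
Reading off the reduced rows gives x = -3/5, y = 3/2.

x = -3/5, y = 3/2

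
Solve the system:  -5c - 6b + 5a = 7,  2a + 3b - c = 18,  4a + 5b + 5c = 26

a = 4, b = 3, c = -1

Row-reduce the augmented matrix:
R1 ← R1 / (5).
R2 ← R2 − 2·R1.
R3 ← R3 − 4·R1.
R2 ← R2 / (27/5).
R1 ← R1 + 6/5·R2.
R3 ← R3 − 49/5·R2.
R3 ← R3 / (194/27).
R1 ← R1 + 7/9·R3.
R2 ← R2 − 5/27·R3.
Reading off the reduced rows gives a = 4, b = 3, c = -1.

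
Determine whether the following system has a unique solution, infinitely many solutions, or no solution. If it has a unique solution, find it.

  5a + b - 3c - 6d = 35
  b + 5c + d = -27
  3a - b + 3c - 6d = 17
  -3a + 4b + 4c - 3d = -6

Row-reduce the augmented matrix:
R1 ← R1 / (5).
R3 ← R3 − 3·R1.
R4 ← R4 + 3·R1.
R1 ← R1 − 1/5·R2.
R3 ← R3 + 8/5·R2.
R4 ← R4 − 23/5·R2.
R3 ← R3 / (64/5).
R1 ← R1 + 8/5·R3.
R2 ← R2 − 5·R3.
R4 ← R4 + 104/5·R3.
R4 ← R4 / (-25/2).
R1 ← R1 + 3/2·R4.
R2 ← R2 − 21/16·R4.
R3 ← R3 + 1/16·R4.
Reading off the reduced rows gives a = -1, b = -2, c = -4, d = -5.

a = -1, b = -2, c = -4, d = -5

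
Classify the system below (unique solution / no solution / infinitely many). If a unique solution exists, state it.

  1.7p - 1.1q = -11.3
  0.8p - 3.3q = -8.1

Row-reduce the augmented matrix:
R1 ← R1 / (17/10).
R2 ← R2 − 4/5·R1.
R2 ← R2 / (-473/170).
R1 ← R1 + 11/17·R2.
Reading off the reduced rows gives p = -6, q = 1.

p = -6, q = 1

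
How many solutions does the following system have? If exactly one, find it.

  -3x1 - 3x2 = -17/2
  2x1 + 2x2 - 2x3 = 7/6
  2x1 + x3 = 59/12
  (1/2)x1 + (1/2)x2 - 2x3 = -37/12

Row-reduce the augmented matrix:
R1 ← R1 / (-3).
R2 ← R2 − 2·R1.
R3 ← R3 − 2·R1.
R4 ← R4 − 1/2·R1.
Swap R2 and R3.
R2 ← R2 / (-2).
R1 ← R1 − 1·R2.
R3 ← R3 / (-2).
R1 ← R1 − 1/2·R3.
R2 ← R2 + 1/2·R3.
R4 ← R4 + 2·R3.
R4 reduces to 0 = 0, so the extra equation is consistent.
Reading off the reduced rows gives x1 = 4/3, x2 = 3/2, x3 = 9/4.

x1 = 4/3, x2 = 3/2, x3 = 9/4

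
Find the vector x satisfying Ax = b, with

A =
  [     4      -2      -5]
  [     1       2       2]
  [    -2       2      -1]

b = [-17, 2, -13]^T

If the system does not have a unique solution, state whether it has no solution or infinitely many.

x_1 = 0, x_2 = -4, x_3 = 5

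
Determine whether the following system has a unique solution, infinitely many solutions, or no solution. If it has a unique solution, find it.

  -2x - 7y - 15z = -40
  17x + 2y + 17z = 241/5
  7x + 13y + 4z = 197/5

x = 1, y = 2, z = 8/5

Row-reduce the augmented matrix:
R1 ← R1 / (-2).
R2 ← R2 − 17·R1.
R3 ← R3 − 7·R1.
R2 ← R2 / (-115/2).
R1 ← R1 − 7/2·R2.
R3 ← R3 + 23/2·R2.
R3 ← R3 / (-132/5).
R1 ← R1 − 89/115·R3.
R2 ← R2 − 221/115·R3.
Reading off the reduced rows gives x = 1, y = 2, z = 8/5.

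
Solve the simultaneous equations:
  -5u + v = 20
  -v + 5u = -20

infinitely many solutions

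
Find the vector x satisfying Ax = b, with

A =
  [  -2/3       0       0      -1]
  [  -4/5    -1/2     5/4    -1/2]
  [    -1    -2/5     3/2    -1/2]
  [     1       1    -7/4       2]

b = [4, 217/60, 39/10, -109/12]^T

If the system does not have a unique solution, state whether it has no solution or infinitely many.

x_1 = -3/2, x_2 = -1, x_3 = 1/3, x_4 = -3

Row-reduce the augmented matrix:
R1 ← R1 / (-2/3).
R2 ← R2 + 4/5·R1.
R3 ← R3 + 1·R1.
R4 ← R4 − 1·R1.
R2 ← R2 / (-1/2).
R3 ← R3 + 2/5·R2.
R4 ← R4 − 1·R2.
R3 ← R3 / (1/2).
R2 ← R2 + 5/2·R3.
R4 ← R4 − 3/4·R3.
R4 ← R4 / (31/25).
R1 ← R1 − 3/2·R4.
R2 ← R2 − 4/5·R4.
R3 ← R3 − 22/25·R4.
Reading off the reduced rows gives x_1 = -3/2, x_2 = -1, x_3 = 1/3, x_4 = -3.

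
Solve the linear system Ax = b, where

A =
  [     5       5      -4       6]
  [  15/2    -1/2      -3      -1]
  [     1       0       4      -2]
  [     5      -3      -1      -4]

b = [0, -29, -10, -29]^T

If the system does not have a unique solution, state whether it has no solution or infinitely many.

Row-reduce:
R1 ← R1 / (5).
R2 ← R2 − 15/2·R1.
R3 ← R3 − 1·R1.
R4 ← R4 − 5·R1.
R2 ← R2 / (-8).
R1 ← R1 − 1·R2.
R3 ← R3 + 1·R2.
R4 ← R4 + 8·R2.
R3 ← R3 / (177/40).
R1 ← R1 + 17/40·R3.
R2 ← R2 + 3/8·R3.
Rank is 3 with 4 unknowns, leaving x_4 free.

infinitely many solutions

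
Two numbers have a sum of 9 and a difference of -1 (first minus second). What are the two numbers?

first number: 4, second number: 5

Let x = first number, y = second number.
  y + x = 9
  x - y = -1
From equation 1: x = 9 − y.
Substitute into equation 2 and solve: y = 5.
Then x = 4.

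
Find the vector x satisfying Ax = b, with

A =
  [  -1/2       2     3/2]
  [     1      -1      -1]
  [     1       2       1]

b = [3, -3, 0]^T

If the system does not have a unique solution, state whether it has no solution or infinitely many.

infinitely many solutions

Row-reduce:
R1 ← R1 / (-1/2).
R2 ← R2 − 1·R1.
R3 ← R3 − 1·R1.
R2 ← R2 / (3).
R1 ← R1 + 4·R2.
R3 ← R3 − 6·R2.
Rank is 2 with 3 unknowns, leaving x_3 free.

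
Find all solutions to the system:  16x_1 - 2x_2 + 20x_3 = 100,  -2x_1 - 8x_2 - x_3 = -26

Row-reduce:
R1 ← R1 / (16).
R2 ← R2 + 2·R1.
R2 ← R2 / (-33/4).
R1 ← R1 + 1/8·R2.
Rank is 2 with 3 unknowns, leaving x_3 free.

infinitely many solutions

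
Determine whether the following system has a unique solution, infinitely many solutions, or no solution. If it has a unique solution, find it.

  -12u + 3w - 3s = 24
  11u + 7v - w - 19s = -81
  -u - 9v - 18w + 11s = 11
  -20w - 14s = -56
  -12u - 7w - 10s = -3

Row-reduce:
R1 ← R1 / (-12).
R2 ← R2 − 11·R1.
R3 ← R3 + 1·R1.
R5 ← R5 + 12·R1.
R2 ← R2 / (7).
R3 ← R3 + 9·R2.
R3 ← R3 / (-16).
R1 ← R1 + 1/4·R3.
R2 ← R2 − 1/4·R3.
R4 ← R4 + 20·R3.
R5 ← R5 + 10·R3.
R4 ← R4 / (193/28).
R1 ← R1 − 229/448·R4.
R2 ← R2 + 1509/448·R4.
R3 ← R3 − 117/112·R4.
R5 ← R5 − 193/56·R4.
Row 5 reduces to 0 = 1, a contradiction. The system is inconsistent.

no solution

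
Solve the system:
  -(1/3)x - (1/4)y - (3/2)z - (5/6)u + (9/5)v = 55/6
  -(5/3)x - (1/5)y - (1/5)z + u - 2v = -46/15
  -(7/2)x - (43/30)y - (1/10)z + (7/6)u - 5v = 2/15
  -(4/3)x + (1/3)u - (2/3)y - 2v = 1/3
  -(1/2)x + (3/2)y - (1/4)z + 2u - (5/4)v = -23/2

no solution

Row-reduce:
R1 ← R1 / (-1/3).
R2 ← R2 + 5/3·R1.
R3 ← R3 + 7/2·R1.
R4 ← R4 + 4/3·R1.
R5 ← R5 + 1/2·R1.
R2 ← R2 / (21/20).
R1 ← R1 − 3/4·R2.
R3 ← R3 − 143/120·R2.
R4 ← R4 − 1/3·R2.
R5 ← R5 − 15/8·R2.
R3 ← R3 / (464/63).
R1 ← R1 + 5/7·R3.
R2 ← R2 − 146/21·R3.
R4 ← R4 − 232/63·R3.
R5 ← R5 + 309/28·R3.
Swap R4 and R5.
R4 ← R4 / (269/2784).
R1 ← R1 + 185/232·R4.
R2 ← R2 − 127/116·R4.
R3 ← R3 − 383/696·R4.
Row 5 reduces to 0 = -1/2, a contradiction. The system is inconsistent.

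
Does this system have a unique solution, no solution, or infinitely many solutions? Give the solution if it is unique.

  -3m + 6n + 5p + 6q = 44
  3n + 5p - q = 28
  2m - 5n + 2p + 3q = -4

infinitely many solutions

Row-reduce:
R1 ← R1 / (-3).
R3 ← R3 − 2·R1.
R2 ← R2 / (3).
R1 ← R1 + 2·R2.
R3 ← R3 + 1·R2.
R3 ← R3 / (7).
R1 ← R1 − 5/3·R3.
R2 ← R2 − 5/3·R3.
Rank is 3 with 4 unknowns, leaving q free.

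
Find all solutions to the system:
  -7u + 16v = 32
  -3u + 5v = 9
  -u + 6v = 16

no solution

Row-reduce:
R1 ← R1 / (-7).
R2 ← R2 + 3·R1.
R3 ← R3 + 1·R1.
R2 ← R2 / (-13/7).
R1 ← R1 + 16/7·R2.
R3 ← R3 − 26/7·R2.
Row 3 reduces to 0 = 2, a contradiction. The system is inconsistent.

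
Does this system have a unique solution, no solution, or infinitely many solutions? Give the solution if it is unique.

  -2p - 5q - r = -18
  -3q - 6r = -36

Row-reduce:
R1 ← R1 / (-2).
R2 ← R2 / (-3).
R1 ← R1 − 5/2·R2.
Rank is 2 with 3 unknowns, leaving r free.

infinitely many solutions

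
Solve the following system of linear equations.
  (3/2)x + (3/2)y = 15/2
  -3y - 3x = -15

infinitely many solutions

Row-reduce:
R1 ← R1 / (3/2).
R2 ← R2 + 3·R1.
Rank is 1 with 2 unknowns, leaving y free.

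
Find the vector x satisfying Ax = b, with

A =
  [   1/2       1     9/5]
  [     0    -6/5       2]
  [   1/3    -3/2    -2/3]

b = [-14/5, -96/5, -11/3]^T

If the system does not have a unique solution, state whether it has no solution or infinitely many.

x_1 = 4, x_2 = 6, x_3 = -6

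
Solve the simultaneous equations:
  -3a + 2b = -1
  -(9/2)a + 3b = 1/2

no solution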